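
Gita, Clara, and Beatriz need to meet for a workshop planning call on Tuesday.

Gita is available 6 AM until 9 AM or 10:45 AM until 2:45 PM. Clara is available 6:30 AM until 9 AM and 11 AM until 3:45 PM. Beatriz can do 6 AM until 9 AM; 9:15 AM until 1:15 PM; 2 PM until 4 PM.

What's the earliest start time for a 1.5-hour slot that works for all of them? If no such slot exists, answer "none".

06:30

Gita ∩ Clara: 06:30-09:00, 11:00-14:45.
Gita ∩ Clara ∩ Beatriz: 06:30-09:00, 11:00-13:15, 14:00-14:45.
Those are the intersection windows.
The first common window of at least 90 minutes is 06:30-09:00, so the earliest start is 06:30.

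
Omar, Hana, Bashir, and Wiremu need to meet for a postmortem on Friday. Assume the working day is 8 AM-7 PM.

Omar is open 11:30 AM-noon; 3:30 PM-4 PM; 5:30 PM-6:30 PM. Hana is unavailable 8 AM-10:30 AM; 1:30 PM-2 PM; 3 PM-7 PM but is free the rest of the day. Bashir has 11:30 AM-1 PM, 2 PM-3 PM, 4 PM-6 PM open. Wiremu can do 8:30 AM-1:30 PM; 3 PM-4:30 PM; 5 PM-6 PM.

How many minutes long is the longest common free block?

30

Omar free: 11:30-12:00, 15:30-16:00, 17:30-18:30.
Hana free: 10:30-13:30, 14:00-15:00 (invert busy blocks within the working day).
Bashir free: 11:30-13:00, 14:00-15:00, 16:00-18:00.
Wiremu free: 08:30-13:30, 15:00-16:30, 17:00-18:00.
Omar ∩ Hana: 11:30-12:00.
Omar ∩ Hana ∩ Bashir: 11:30-12:00.
Omar ∩ Hana ∩ Bashir ∩ Wiremu: 11:30-12:00.
Those are the intersection windows.
The longest is 11:30-12:00 at 30 minutes.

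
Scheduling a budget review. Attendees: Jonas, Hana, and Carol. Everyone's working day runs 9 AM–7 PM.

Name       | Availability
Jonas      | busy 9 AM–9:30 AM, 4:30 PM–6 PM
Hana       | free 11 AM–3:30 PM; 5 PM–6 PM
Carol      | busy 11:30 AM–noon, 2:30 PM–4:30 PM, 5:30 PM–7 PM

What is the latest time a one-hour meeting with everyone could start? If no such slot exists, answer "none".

Jonas free: 09:30-16:30, 18:00-19:00 (invert busy blocks within the working day).
Hana free: 11:00-15:30, 17:00-18:00.
Carol free: 09:00-11:30, 12:00-14:30, 16:30-17:30 (invert busy blocks within the working day).
Jonas ∩ Hana: 11:00-15:30.
Jonas ∩ Hana ∩ Carol: 11:00-11:30, 12:00-14:30.
Those are the intersection windows.
The last common window of at least 60 minutes is 12:00-14:30; a 60-minute meeting can start as late as 13:30 and still end by 14:30.

13:30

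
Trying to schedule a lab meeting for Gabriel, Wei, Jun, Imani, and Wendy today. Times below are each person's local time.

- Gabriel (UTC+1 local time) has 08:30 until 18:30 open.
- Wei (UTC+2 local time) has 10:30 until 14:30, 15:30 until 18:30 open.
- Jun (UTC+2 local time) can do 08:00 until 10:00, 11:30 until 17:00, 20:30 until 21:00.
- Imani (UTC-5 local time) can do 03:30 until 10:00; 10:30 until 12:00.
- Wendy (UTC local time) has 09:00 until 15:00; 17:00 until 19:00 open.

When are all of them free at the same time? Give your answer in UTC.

09:30-12:30, 13:30-15:00

Gabriel in UTC: 07:30-17:30 (subtract 1h to convert from UTC+1).
Wei in UTC: 08:30-12:30, 13:30-16:30 (subtract 2h to convert from UTC+2).
Jun in UTC: 06:00-08:00, 09:30-15:00, 18:30-19:00 (subtract 2h to convert from UTC+2).
Imani in UTC: 08:30-15:00, 15:30-17:00 (add 5h to convert from UTC-5).
Wendy in UTC: 09:00-15:00, 17:00-19:00.
Gabriel ∩ Wei: 08:30-12:30, 13:30-16:30.
Gabriel ∩ Wei ∩ Jun: 09:30-12:30, 13:30-15:00.
Gabriel ∩ Wei ∩ Jun ∩ Imani: 09:30-12:30, 13:30-15:00.
Gabriel ∩ Wei ∩ Jun ∩ Imani ∩ Wendy: 09:30-12:30, 13:30-15:00.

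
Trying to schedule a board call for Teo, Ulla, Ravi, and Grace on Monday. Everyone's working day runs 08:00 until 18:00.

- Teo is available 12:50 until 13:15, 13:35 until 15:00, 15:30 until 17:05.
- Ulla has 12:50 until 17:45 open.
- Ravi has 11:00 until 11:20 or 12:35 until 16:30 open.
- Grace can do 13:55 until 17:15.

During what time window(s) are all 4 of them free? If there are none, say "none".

Teo ∩ Ulla: 12:50-13:15, 13:35-15:00, 15:30-17:05.
Teo ∩ Ulla ∩ Ravi: 12:50-13:15, 13:35-15:00, 15:30-16:30.
Teo ∩ Ulla ∩ Ravi ∩ Grace: 13:55-15:00, 15:30-16:30.
Those are the intersection windows.

13:55-15:00, 15:30-16:30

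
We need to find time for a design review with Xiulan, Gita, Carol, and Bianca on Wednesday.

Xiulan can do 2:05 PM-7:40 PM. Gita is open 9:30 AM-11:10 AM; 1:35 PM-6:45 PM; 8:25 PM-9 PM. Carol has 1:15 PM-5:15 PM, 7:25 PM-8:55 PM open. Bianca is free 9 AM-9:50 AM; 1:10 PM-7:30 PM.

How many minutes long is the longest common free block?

190

Xiulan ∩ Gita: 14:05-18:45.
Xiulan ∩ Gita ∩ Carol: 14:05-17:15.
Xiulan ∩ Gita ∩ Carol ∩ Bianca: 14:05-17:15.
Those are the intersection windows.
The longest is 14:05-17:15 at 190 minutes.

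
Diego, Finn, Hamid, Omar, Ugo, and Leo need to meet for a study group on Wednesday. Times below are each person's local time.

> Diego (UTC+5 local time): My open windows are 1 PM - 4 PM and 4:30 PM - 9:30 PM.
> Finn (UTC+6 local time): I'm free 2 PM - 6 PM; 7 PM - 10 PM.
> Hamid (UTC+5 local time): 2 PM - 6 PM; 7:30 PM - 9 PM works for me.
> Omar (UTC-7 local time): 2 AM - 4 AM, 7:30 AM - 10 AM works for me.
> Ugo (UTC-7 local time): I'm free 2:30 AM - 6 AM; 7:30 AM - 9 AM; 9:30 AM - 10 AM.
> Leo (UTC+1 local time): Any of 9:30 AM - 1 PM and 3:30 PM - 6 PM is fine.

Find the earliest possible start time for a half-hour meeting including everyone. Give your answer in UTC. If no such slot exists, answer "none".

Diego in UTC: 08:00-11:00, 11:30-16:30 (subtract 5h to convert from UTC+5).
Finn in UTC: 08:00-12:00, 13:00-16:00 (subtract 6h to convert from UTC+6).
Hamid in UTC: 09:00-13:00, 14:30-16:00 (subtract 5h to convert from UTC+5).
Omar in UTC: 09:00-11:00, 14:30-17:00 (add 7h to convert from UTC-7).
Ugo in UTC: 09:30-13:00, 14:30-16:00, 16:30-17:00 (add 7h to convert from UTC-7).
Leo in UTC: 08:30-12:00, 14:30-17:00 (subtract 1h to convert from UTC+1).
Diego ∩ Finn: 08:00-11:00, 11:30-12:00, 13:00-16:00.
Diego ∩ Finn ∩ Hamid: 09:00-11:00, 11:30-12:00, 14:30-16:00.
Diego ∩ Finn ∩ Hamid ∩ Omar: 09:00-11:00, 14:30-16:00.
Diego ∩ Finn ∩ Hamid ∩ Omar ∩ Ugo: 09:30-11:00, 14:30-16:00.
Diego ∩ Finn ∩ Hamid ∩ Omar ∩ Ugo ∩ Leo: 09:30-11:00, 14:30-16:00.
The first common window of at least 30 minutes is 09:30-11:00, so the earliest start is 09:30.

09:30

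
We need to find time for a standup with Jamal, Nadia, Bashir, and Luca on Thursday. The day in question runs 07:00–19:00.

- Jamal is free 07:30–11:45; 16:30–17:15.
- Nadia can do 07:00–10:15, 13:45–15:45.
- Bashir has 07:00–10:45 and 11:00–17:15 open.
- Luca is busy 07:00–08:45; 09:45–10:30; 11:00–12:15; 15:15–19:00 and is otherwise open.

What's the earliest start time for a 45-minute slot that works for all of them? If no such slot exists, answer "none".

08:45

Jamal free: 07:30-11:45, 16:30-17:15.
Nadia free: 07:00-10:15, 13:45-15:45.
Bashir free: 07:00-10:45, 11:00-17:15.
Luca free: 08:45-09:45, 10:30-11:00, 12:15-15:15 (invert busy blocks within the working day).
Jamal ∩ Nadia: 07:30-10:15.
Jamal ∩ Nadia ∩ Bashir: 07:30-10:15.
Jamal ∩ Nadia ∩ Bashir ∩ Luca: 08:45-09:45.
The first common window of at least 45 minutes is 08:45-09:45, so the earliest start is 08:45.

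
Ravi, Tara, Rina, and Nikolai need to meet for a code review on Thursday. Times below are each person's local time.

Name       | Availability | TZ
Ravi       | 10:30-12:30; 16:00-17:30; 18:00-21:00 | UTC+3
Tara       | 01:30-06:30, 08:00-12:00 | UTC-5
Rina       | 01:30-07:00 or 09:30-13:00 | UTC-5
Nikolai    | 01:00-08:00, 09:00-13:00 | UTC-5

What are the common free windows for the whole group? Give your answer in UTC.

07:30-09:30, 15:00-17:00

Ravi in UTC: 07:30-09:30, 13:00-14:30, 15:00-18:00 (subtract 3h to convert from UTC+3).
Tara in UTC: 06:30-11:30, 13:00-17:00 (add 5h to convert from UTC-5).
Rina in UTC: 06:30-12:00, 14:30-18:00 (add 5h to convert from UTC-5).
Nikolai in UTC: 06:00-13:00, 14:00-18:00 (add 5h to convert from UTC-5).
Ravi ∩ Tara: 07:30-09:30, 13:00-14:30, 15:00-17:00.
Ravi ∩ Tara ∩ Rina: 07:30-09:30, 15:00-17:00.
Ravi ∩ Tara ∩ Rina ∩ Nikolai: 07:30-09:30, 15:00-17:00.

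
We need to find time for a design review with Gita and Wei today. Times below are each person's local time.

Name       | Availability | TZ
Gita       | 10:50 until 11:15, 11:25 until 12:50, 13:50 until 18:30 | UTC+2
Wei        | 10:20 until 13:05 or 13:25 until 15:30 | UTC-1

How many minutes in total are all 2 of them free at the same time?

260

Gita in UTC: 08:50-09:15, 09:25-10:50, 11:50-16:30 (subtract 2h to convert from UTC+2).
Wei in UTC: 11:20-14:05, 14:25-16:30 (add 1h to convert from UTC-1).
Gita ∩ Wei: 11:50-14:05, 14:25-16:30.
Summing the common windows: 135 + 125 = 260 minutes.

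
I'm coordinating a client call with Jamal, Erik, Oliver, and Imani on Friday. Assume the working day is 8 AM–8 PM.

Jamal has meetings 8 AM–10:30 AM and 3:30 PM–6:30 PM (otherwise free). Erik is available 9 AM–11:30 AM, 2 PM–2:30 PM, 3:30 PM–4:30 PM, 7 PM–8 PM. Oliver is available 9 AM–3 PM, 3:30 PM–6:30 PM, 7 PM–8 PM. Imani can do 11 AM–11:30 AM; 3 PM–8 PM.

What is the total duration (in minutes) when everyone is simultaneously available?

90

Jamal free: 10:30-15:30, 18:30-20:00 (invert busy blocks within the working day).
Erik free: 09:00-11:30, 14:00-14:30, 15:30-16:30, 19:00-20:00.
Oliver free: 09:00-15:00, 15:30-18:30, 19:00-20:00.
Imani free: 11:00-11:30, 15:00-20:00.
Jamal ∩ Erik: 10:30-11:30, 14:00-14:30, 19:00-20:00.
Jamal ∩ Erik ∩ Oliver: 10:30-11:30, 14:00-14:30, 19:00-20:00.
Jamal ∩ Erik ∩ Oliver ∩ Imani: 11:00-11:30, 19:00-20:00.
Summing the common windows: 30 + 60 = 90 minutes.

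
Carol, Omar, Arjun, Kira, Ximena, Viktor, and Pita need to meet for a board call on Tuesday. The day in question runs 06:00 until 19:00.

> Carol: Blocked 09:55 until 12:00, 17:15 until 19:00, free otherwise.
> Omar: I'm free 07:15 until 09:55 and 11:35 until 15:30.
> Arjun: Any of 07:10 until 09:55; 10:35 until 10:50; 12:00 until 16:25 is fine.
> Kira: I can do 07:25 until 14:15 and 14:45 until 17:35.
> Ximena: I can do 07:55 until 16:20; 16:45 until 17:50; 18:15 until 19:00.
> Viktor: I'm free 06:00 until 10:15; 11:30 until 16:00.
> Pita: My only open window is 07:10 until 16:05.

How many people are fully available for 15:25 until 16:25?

Carol free: 06:00-09:55, 12:00-17:15 (invert busy blocks within the working day).
Omar free: 07:15-09:55, 11:35-15:30.
Arjun free: 07:10-09:55, 10:35-10:50, 12:00-16:25.
Kira free: 07:25-14:15, 14:45-17:35.
Ximena free: 07:55-16:20, 16:45-17:50, 18:15-19:00.
Viktor free: 06:00-10:15, 11:30-16:00.
Pita free: 07:10-16:05.
Carol, Arjun, and Kira can make the full 15:25-16:25 slot — that's 3.

3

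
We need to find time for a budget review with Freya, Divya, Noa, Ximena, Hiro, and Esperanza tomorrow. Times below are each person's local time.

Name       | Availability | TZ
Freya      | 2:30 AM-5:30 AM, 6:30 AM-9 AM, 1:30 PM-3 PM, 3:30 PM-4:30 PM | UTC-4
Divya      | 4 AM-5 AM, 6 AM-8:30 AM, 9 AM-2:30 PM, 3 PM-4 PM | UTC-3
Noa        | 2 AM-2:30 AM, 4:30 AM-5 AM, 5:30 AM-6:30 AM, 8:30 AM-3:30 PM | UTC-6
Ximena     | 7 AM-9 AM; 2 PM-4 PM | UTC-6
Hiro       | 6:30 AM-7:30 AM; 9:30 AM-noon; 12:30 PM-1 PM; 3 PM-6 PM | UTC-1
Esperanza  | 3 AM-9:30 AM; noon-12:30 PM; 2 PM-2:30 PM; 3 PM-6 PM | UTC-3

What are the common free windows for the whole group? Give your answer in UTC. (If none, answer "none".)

Freya in UTC: 06:30-09:30, 10:30-13:00, 17:30-19:00, 19:30-20:30 (add 4h to convert from UTC-4).
Divya in UTC: 07:00-08:00, 09:00-11:30, 12:00-17:30, 18:00-19:00 (add 3h to convert from UTC-3).
Noa in UTC: 08:00-08:30, 10:30-11:00, 11:30-12:30, 14:30-21:30 (add 6h to convert from UTC-6).
Ximena in UTC: 13:00-15:00, 20:00-22:00 (add 6h to convert from UTC-6).
Hiro in UTC: 07:30-08:30, 10:30-13:00, 13:30-14:00, 16:00-19:00 (add 1h to convert from UTC-1).
Esperanza in UTC: 06:00-12:30, 15:00-15:30, 17:00-17:30, 18:00-21:00 (add 3h to convert from UTC-3).
Freya ∩ Divya: 07:00-08:00, 09:00-09:30, 10:30-11:30, 12:00-13:00, 18:00-19:00.
Freya ∩ Divya ∩ Noa: 10:30-11:00, 12:00-12:30, 18:00-19:00.
Freya ∩ Divya ∩ Noa ∩ Ximena: ∅.
Freya ∩ Divya ∩ Noa ∩ Ximena ∩ Hiro: ∅.
Freya ∩ Divya ∩ Noa ∩ Ximena ∩ Hiro ∩ Esperanza: ∅.
There is no time when everyone is free.

none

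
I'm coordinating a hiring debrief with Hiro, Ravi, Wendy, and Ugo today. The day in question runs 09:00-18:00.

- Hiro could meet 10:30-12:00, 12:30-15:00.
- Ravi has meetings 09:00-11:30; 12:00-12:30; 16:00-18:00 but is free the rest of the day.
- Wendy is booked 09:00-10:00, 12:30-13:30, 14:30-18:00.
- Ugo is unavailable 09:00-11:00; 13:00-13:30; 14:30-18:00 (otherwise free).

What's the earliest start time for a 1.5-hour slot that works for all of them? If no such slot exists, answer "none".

Hiro free: 10:30-12:00, 12:30-15:00.
Ravi free: 11:30-12:00, 12:30-16:00 (invert busy blocks within the working day).
Wendy free: 10:00-12:30, 13:30-14:30 (invert busy blocks within the working day).
Ugo free: 11:00-13:00, 13:30-14:30 (invert busy blocks within the working day).
Hiro ∩ Ravi: 11:30-12:00, 12:30-15:00.
Hiro ∩ Ravi ∩ Wendy: 11:30-12:00, 13:30-14:30.
Hiro ∩ Ravi ∩ Wendy ∩ Ugo: 11:30-12:00, 13:30-14:30.
No common window is at least 90 minutes long.

none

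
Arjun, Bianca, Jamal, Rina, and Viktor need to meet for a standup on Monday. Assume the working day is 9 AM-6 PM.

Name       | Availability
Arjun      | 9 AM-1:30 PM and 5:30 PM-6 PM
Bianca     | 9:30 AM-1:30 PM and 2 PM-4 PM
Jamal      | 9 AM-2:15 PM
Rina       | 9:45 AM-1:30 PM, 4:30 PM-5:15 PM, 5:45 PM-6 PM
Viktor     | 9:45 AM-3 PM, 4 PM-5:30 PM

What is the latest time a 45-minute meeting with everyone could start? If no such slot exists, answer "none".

12:45

Arjun ∩ Bianca: 09:30-13:30.
Arjun ∩ Bianca ∩ Jamal: 09:30-13:30.
Arjun ∩ Bianca ∩ Jamal ∩ Rina: 09:45-13:30.
Arjun ∩ Bianca ∩ Jamal ∩ Rina ∩ Viktor: 09:45-13:30.
Those are the intersection windows.
The last common window of at least 45 minutes is 09:45-13:30; a 45-minute meeting can start as late as 12:45 and still end by 13:30.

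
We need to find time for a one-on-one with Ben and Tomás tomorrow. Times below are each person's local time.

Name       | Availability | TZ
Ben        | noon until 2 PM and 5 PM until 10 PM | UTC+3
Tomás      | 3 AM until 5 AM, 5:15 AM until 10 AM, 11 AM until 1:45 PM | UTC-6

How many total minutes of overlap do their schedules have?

Ben in UTC: 09:00-11:00, 14:00-19:00 (subtract 3h to convert from UTC+3).
Tomás in UTC: 09:00-11:00, 11:15-16:00, 17:00-19:45 (add 6h to convert from UTC-6).
Ben ∩ Tomás: 09:00-11:00, 14:00-16:00, 17:00-19:00.
Those are the intersection windows.
Summing the common windows: 120 + 120 + 120 = 360 minutes.

360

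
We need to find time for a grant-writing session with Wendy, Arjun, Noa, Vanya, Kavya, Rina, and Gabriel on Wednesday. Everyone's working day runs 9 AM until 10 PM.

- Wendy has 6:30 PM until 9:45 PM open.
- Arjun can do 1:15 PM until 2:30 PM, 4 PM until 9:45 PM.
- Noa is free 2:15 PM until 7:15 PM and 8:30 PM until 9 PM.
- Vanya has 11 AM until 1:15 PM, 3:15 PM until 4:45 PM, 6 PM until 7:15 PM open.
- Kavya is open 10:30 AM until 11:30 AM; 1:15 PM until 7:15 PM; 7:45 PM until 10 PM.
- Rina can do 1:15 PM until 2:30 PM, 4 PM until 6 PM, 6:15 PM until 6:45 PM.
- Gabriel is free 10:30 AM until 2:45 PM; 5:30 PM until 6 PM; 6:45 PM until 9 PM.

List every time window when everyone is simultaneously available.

none

Wendy ∩ Arjun: 18:30-21:45.
Wendy ∩ Arjun ∩ Noa: 18:30-19:15, 20:30-21:00.
Wendy ∩ Arjun ∩ Noa ∩ Vanya: 18:30-19:15.
Wendy ∩ Arjun ∩ Noa ∩ Vanya ∩ Kavya: 18:30-19:15.
Wendy ∩ Arjun ∩ Noa ∩ Vanya ∩ Kavya ∩ Rina: 18:30-18:45.
Wendy ∩ Arjun ∩ Noa ∩ Vanya ∩ Kavya ∩ Rina ∩ Gabriel: ∅.
There is no time when everyone is free.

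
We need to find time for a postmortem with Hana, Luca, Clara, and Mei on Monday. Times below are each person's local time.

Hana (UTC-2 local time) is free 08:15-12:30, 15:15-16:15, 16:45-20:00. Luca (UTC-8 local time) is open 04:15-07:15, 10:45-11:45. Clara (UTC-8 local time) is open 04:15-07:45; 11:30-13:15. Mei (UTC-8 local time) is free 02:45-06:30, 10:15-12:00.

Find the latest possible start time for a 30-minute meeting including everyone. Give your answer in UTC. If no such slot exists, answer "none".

14:00

Hana in UTC: 10:15-14:30, 17:15-18:15, 18:45-22:00 (add 2h to convert from UTC-2).
Luca in UTC: 12:15-15:15, 18:45-19:45 (add 8h to convert from UTC-8).
Clara in UTC: 12:15-15:45, 19:30-21:15 (add 8h to convert from UTC-8).
Mei in UTC: 10:45-14:30, 18:15-20:00 (add 8h to convert from UTC-8).
Hana ∩ Luca: 12:15-14:30, 18:45-19:45.
Hana ∩ Luca ∩ Clara: 12:15-14:30, 19:30-19:45.
Hana ∩ Luca ∩ Clara ∩ Mei: 12:15-14:30, 19:30-19:45.
The last common window of at least 30 minutes is 12:15-14:30; a 30-minute meeting can start as late as 14:00 and still end by 14:30.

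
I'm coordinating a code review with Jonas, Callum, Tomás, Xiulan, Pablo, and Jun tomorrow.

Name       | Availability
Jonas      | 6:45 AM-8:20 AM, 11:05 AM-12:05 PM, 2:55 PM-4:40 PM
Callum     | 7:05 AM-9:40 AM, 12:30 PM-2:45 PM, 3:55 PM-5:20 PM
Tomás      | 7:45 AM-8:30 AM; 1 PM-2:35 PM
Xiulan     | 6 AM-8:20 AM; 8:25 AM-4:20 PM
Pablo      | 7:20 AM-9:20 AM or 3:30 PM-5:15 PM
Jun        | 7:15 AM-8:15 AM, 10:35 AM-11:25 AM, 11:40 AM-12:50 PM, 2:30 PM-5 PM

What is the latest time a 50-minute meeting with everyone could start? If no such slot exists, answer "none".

none

Jonas ∩ Callum: 07:05-08:20, 15:55-16:40.
Jonas ∩ Callum ∩ Tomás: 07:45-08:20.
Jonas ∩ Callum ∩ Tomás ∩ Xiulan: 07:45-08:20.
Jonas ∩ Callum ∩ Tomás ∩ Xiulan ∩ Pablo: 07:45-08:20.
Jonas ∩ Callum ∩ Tomás ∩ Xiulan ∩ Pablo ∩ Jun: 07:45-08:15.
So the common availability across everyone is 07:45-08:15.
No common window is at least 50 minutes long.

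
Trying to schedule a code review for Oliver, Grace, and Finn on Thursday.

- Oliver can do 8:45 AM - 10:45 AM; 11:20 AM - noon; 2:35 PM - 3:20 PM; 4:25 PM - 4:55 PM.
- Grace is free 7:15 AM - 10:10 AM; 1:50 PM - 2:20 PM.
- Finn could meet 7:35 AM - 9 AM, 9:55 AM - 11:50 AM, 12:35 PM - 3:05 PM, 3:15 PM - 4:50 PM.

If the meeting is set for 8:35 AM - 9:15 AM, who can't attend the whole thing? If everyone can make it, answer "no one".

Oliver: not fully free for 08:35-09:15. Grace: free for 08:35-09:15. Finn: not fully free for 08:35-09:15.

Finn, Oliver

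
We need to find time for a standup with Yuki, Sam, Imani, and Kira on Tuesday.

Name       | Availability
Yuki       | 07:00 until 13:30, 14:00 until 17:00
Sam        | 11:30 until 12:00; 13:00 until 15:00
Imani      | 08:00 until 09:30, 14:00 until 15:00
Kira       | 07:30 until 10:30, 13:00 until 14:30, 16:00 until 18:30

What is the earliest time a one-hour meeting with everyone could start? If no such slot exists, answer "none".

none

Yuki ∩ Sam: 11:30-12:00, 13:00-13:30, 14:00-15:00.
Yuki ∩ Sam ∩ Imani: 14:00-15:00.
Yuki ∩ Sam ∩ Imani ∩ Kira: 14:00-14:30.
So the common availability across everyone is 14:00-14:30.
No common window is at least 60 minutes long.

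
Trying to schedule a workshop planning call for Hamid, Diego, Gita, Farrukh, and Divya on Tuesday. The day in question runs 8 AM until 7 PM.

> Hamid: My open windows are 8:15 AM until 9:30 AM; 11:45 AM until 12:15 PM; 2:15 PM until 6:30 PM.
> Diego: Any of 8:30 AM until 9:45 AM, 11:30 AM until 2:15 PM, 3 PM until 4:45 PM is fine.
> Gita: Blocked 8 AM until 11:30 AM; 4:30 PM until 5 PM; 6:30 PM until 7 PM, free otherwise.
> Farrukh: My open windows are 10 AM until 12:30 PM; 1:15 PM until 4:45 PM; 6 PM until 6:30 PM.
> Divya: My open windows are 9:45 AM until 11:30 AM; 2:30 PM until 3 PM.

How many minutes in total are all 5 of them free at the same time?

Hamid free: 08:15-09:30, 11:45-12:15, 14:15-18:30.
Diego free: 08:30-09:45, 11:30-14:15, 15:00-16:45.
Gita free: 11:30-16:30, 17:00-18:30 (invert busy blocks within the working day).
Farrukh free: 10:00-12:30, 13:15-16:45, 18:00-18:30.
Divya free: 09:45-11:30, 14:30-15:00.
Hamid ∩ Diego: 08:30-09:30, 11:45-12:15, 15:00-16:45.
Hamid ∩ Diego ∩ Gita: 11:45-12:15, 15:00-16:30.
Hamid ∩ Diego ∩ Gita ∩ Farrukh: 11:45-12:15, 15:00-16:30.
Hamid ∩ Diego ∩ Gita ∩ Farrukh ∩ Divya: ∅.
There is no time when everyone is free.
There is no common window, so the total is 0 minutes.

0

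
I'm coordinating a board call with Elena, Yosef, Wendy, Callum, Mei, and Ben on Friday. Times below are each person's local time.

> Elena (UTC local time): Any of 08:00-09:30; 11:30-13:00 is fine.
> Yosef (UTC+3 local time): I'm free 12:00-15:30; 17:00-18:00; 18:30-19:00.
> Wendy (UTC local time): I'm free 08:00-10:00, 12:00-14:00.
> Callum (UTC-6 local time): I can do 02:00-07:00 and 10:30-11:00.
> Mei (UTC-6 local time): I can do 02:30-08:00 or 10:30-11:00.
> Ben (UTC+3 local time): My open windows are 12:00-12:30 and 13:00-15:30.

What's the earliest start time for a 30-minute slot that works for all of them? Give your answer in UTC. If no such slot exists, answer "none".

Elena in UTC: 08:00-09:30, 11:30-13:00.
Yosef in UTC: 09:00-12:30, 14:00-15:00, 15:30-16:00 (subtract 3h to convert from UTC+3).
Wendy in UTC: 08:00-10:00, 12:00-14:00.
Callum in UTC: 08:00-13:00, 16:30-17:00 (add 6h to convert from UTC-6).
Mei in UTC: 08:30-14:00, 16:30-17:00 (add 6h to convert from UTC-6).
Ben in UTC: 09:00-09:30, 10:00-12:30 (subtract 3h to convert from UTC+3).
Elena ∩ Yosef: 09:00-09:30, 11:30-12:30.
Elena ∩ Yosef ∩ Wendy: 09:00-09:30, 12:00-12:30.
Elena ∩ Yosef ∩ Wendy ∩ Callum: 09:00-09:30, 12:00-12:30.
Elena ∩ Yosef ∩ Wendy ∩ Callum ∩ Mei: 09:00-09:30, 12:00-12:30.
Elena ∩ Yosef ∩ Wendy ∩ Callum ∩ Mei ∩ Ben: 09:00-09:30, 12:00-12:30.
Those are the intersection windows.
The first common window of at least 30 minutes is 09:00-09:30, so the earliest start is 09:00.

09:00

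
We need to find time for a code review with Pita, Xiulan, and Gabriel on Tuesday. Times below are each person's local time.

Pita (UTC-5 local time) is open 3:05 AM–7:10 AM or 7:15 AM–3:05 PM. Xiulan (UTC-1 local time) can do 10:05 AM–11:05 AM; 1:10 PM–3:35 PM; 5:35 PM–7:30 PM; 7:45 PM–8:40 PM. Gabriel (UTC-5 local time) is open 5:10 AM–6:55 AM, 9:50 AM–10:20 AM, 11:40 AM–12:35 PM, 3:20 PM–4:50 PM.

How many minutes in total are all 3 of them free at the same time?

Pita in UTC: 08:05-12:10, 12:15-20:05 (add 5h to convert from UTC-5).
Xiulan in UTC: 11:05-12:05, 14:10-16:35, 18:35-20:30, 20:45-21:40 (add 1h to convert from UTC-1).
Gabriel in UTC: 10:10-11:55, 14:50-15:20, 16:40-17:35, 20:20-21:50 (add 5h to convert from UTC-5).
Pita ∩ Xiulan: 11:05-12:05, 14:10-16:35, 18:35-20:05.
Pita ∩ Xiulan ∩ Gabriel: 11:05-11:55, 14:50-15:20.
So the common availability across everyone is 11:05-11:55, 14:50-15:20.
Summing the common windows: 50 + 30 = 80 minutes.

80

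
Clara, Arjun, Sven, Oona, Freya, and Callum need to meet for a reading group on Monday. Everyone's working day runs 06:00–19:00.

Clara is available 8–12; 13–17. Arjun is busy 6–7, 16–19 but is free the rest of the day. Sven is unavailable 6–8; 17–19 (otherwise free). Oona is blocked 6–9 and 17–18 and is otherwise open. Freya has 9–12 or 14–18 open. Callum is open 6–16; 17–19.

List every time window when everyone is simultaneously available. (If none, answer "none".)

Clara free: 08:00-12:00, 13:00-17:00.
Arjun free: 07:00-16:00 (invert busy blocks within the working day).
Sven free: 08:00-17:00 (invert busy blocks within the working day).
Oona free: 09:00-17:00, 18:00-19:00 (invert busy blocks within the working day).
Freya free: 09:00-12:00, 14:00-18:00.
Callum free: 06:00-16:00, 17:00-19:00.
Clara ∩ Arjun: 08:00-12:00, 13:00-16:00.
Clara ∩ Arjun ∩ Sven: 08:00-12:00, 13:00-16:00.
Clara ∩ Arjun ∩ Sven ∩ Oona: 09:00-12:00, 13:00-16:00.
Clara ∩ Arjun ∩ Sven ∩ Oona ∩ Freya: 09:00-12:00, 14:00-16:00.
Clara ∩ Arjun ∩ Sven ∩ Oona ∩ Freya ∩ Callum: 09:00-12:00, 14:00-16:00.

09:00-12:00, 14:00-16:00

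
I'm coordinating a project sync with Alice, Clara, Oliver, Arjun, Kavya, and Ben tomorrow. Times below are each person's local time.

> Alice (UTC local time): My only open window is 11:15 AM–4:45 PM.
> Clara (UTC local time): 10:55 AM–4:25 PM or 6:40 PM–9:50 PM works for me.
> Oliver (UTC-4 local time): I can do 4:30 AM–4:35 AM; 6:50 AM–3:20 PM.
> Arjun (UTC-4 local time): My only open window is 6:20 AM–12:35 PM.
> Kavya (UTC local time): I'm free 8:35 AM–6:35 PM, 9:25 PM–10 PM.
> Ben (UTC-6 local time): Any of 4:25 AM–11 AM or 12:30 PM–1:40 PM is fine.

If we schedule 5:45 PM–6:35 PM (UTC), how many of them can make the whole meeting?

2

Alice in UTC: 11:15-16:45.
Clara in UTC: 10:55-16:25, 18:40-21:50.
Oliver in UTC: 08:30-08:35, 10:50-19:20 (add 4h to convert from UTC-4).
Arjun in UTC: 10:20-16:35 (add 4h to convert from UTC-4).
Kavya in UTC: 08:35-18:35, 21:25-22:00.
Ben in UTC: 10:25-17:00, 18:30-19:40 (add 6h to convert from UTC-6).
Oliver and Kavya can make the full 17:45-18:35 slot — that's 2.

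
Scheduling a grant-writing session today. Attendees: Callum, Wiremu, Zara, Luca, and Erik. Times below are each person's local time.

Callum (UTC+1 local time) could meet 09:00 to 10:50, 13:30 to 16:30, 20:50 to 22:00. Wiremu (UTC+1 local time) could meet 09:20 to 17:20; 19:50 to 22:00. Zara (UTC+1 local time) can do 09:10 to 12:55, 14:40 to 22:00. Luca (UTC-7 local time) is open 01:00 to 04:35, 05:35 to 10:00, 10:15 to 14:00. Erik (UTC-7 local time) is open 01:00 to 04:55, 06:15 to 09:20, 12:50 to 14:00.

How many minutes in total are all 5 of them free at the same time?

Callum in UTC: 08:00-09:50, 12:30-15:30, 19:50-21:00 (subtract 1h to convert from UTC+1).
Wiremu in UTC: 08:20-16:20, 18:50-21:00 (subtract 1h to convert from UTC+1).
Zara in UTC: 08:10-11:55, 13:40-21:00 (subtract 1h to convert from UTC+1).
Luca in UTC: 08:00-11:35, 12:35-17:00, 17:15-21:00 (add 7h to convert from UTC-7).
Erik in UTC: 08:00-11:55, 13:15-16:20, 19:50-21:00 (add 7h to convert from UTC-7).
Callum ∩ Wiremu: 08:20-09:50, 12:30-15:30, 19:50-21:00.
Callum ∩ Wiremu ∩ Zara: 08:20-09:50, 13:40-15:30, 19:50-21:00.
Callum ∩ Wiremu ∩ Zara ∩ Luca: 08:20-09:50, 13:40-15:30, 19:50-21:00.
Callum ∩ Wiremu ∩ Zara ∩ Luca ∩ Erik: 08:20-09:50, 13:40-15:30, 19:50-21:00.
Summing the common windows: 90 + 110 + 70 = 270 minutes.

270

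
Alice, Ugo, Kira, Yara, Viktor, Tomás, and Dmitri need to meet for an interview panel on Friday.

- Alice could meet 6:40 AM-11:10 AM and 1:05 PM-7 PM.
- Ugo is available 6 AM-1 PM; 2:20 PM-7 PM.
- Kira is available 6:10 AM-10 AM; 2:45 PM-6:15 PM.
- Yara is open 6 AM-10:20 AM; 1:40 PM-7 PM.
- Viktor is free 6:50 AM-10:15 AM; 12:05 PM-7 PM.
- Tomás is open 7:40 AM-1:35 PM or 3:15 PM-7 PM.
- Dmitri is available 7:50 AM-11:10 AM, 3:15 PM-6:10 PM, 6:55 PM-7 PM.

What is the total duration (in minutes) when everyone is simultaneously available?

Alice ∩ Ugo: 06:40-11:10, 14:20-19:00.
Alice ∩ Ugo ∩ Kira: 06:40-10:00, 14:45-18:15.
Alice ∩ Ugo ∩ Kira ∩ Yara: 06:40-10:00, 14:45-18:15.
Alice ∩ Ugo ∩ Kira ∩ Yara ∩ Viktor: 06:50-10:00, 14:45-18:15.
Alice ∩ Ugo ∩ Kira ∩ Yara ∩ Viktor ∩ Tomás: 07:40-10:00, 15:15-18:15.
Alice ∩ Ugo ∩ Kira ∩ Yara ∩ Viktor ∩ Tomás ∩ Dmitri: 07:50-10:00, 15:15-18:10.
So the common availability across everyone is 07:50-10:00, 15:15-18:10.
Summing the common windows: 130 + 175 = 305 minutes.

305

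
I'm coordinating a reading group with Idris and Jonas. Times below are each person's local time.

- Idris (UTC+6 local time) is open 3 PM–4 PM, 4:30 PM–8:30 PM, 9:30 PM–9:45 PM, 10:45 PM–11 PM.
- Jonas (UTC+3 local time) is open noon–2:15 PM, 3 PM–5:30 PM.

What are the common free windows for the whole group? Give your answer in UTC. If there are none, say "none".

Idris in UTC: 09:00-10:00, 10:30-14:30, 15:30-15:45, 16:45-17:00 (subtract 6h to convert from UTC+6).
Jonas in UTC: 09:00-11:15, 12:00-14:30 (subtract 3h to convert from UTC+3).
Idris ∩ Jonas: 09:00-10:00, 10:30-11:15, 12:00-14:30.
Those are the intersection windows.

09:00-10:00, 10:30-11:15, 12:00-14:30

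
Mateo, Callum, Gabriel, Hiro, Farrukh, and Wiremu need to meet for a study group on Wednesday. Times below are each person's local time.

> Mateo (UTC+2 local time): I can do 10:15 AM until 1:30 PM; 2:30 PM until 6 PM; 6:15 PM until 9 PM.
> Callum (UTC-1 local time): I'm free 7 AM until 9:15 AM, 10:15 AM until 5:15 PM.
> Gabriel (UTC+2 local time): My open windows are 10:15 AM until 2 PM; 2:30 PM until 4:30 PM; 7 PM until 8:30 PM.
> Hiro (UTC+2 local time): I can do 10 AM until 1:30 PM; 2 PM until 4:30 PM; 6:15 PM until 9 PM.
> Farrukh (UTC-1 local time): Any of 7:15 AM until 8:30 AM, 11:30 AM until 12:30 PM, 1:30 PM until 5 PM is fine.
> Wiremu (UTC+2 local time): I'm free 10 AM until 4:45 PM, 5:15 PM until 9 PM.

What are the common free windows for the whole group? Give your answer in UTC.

08:15-09:30, 12:30-13:30, 17:00-18:00

Mateo in UTC: 08:15-11:30, 12:30-16:00, 16:15-19:00 (subtract 2h to convert from UTC+2).
Callum in UTC: 08:00-10:15, 11:15-18:15 (add 1h to convert from UTC-1).
Gabriel in UTC: 08:15-12:00, 12:30-14:30, 17:00-18:30 (subtract 2h to convert from UTC+2).
Hiro in UTC: 08:00-11:30, 12:00-14:30, 16:15-19:00 (subtract 2h to convert from UTC+2).
Farrukh in UTC: 08:15-09:30, 12:30-13:30, 14:30-18:00 (add 1h to convert from UTC-1).
Wiremu in UTC: 08:00-14:45, 15:15-19:00 (subtract 2h to convert from UTC+2).
Mateo ∩ Callum: 08:15-10:15, 11:15-11:30, 12:30-16:00, 16:15-18:15.
Mateo ∩ Callum ∩ Gabriel: 08:15-10:15, 11:15-11:30, 12:30-14:30, 17:00-18:15.
Mateo ∩ Callum ∩ Gabriel ∩ Hiro: 08:15-10:15, 11:15-11:30, 12:30-14:30, 17:00-18:15.
Mateo ∩ Callum ∩ Gabriel ∩ Hiro ∩ Farrukh: 08:15-09:30, 12:30-13:30, 17:00-18:00.
Mateo ∩ Callum ∩ Gabriel ∩ Hiro ∩ Farrukh ∩ Wiremu: 08:15-09:30, 12:30-13:30, 17:00-18:00.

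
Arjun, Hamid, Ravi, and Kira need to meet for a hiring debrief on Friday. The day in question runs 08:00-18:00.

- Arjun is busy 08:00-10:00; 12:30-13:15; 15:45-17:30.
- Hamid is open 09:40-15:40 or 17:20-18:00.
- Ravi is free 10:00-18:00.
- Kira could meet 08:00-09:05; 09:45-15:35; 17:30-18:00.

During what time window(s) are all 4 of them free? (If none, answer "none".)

Arjun free: 10:00-12:30, 13:15-15:45, 17:30-18:00 (invert busy blocks within the working day).
Hamid free: 09:40-15:40, 17:20-18:00.
Ravi free: 10:00-18:00.
Kira free: 08:00-09:05, 09:45-15:35, 17:30-18:00.
Arjun ∩ Hamid: 10:00-12:30, 13:15-15:40, 17:30-18:00.
Arjun ∩ Hamid ∩ Ravi: 10:00-12:30, 13:15-15:40, 17:30-18:00.
Arjun ∩ Hamid ∩ Ravi ∩ Kira: 10:00-12:30, 13:15-15:35, 17:30-18:00.

10:00-12:30, 13:15-15:35, 17:30-18:00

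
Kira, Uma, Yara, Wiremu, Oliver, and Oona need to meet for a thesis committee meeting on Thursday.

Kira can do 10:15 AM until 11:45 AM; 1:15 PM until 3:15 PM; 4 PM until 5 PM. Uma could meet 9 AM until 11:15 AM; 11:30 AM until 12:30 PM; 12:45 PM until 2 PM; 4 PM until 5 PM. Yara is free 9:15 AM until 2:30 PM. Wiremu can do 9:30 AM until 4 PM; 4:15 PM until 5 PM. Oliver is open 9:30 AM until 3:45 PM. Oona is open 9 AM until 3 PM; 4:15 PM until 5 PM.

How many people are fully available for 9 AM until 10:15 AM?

2

Uma and Oona can make the full 09:00-10:15 slot — that's 2.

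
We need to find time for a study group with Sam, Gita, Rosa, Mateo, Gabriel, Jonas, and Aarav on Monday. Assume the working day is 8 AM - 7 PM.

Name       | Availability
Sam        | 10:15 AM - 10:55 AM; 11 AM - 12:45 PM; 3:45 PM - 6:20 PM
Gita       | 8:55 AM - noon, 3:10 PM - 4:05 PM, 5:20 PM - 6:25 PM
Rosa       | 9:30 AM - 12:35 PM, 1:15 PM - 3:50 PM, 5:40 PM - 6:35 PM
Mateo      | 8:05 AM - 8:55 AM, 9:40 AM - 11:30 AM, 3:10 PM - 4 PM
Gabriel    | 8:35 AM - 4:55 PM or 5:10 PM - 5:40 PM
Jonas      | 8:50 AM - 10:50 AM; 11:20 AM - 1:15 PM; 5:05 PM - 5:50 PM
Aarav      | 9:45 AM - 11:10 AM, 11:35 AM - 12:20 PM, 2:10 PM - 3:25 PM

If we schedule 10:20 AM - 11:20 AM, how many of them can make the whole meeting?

4

Gita, Rosa, Mateo, and Gabriel can make the full 10:20-11:20 slot — that's 4.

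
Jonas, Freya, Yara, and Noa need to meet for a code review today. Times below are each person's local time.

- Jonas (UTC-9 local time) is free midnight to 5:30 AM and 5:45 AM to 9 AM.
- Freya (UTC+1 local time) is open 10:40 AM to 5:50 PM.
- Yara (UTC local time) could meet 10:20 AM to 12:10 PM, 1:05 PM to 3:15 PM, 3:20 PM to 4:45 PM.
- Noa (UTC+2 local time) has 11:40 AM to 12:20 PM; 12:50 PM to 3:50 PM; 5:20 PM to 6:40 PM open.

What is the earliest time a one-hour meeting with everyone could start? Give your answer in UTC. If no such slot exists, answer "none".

Jonas in UTC: 09:00-14:30, 14:45-18:00 (add 9h to convert from UTC-9).
Freya in UTC: 09:40-16:50 (subtract 1h to convert from UTC+1).
Yara in UTC: 10:20-12:10, 13:05-15:15, 15:20-16:45.
Noa in UTC: 09:40-10:20, 10:50-13:50, 15:20-16:40 (subtract 2h to convert from UTC+2).
Jonas ∩ Freya: 09:40-14:30, 14:45-16:50.
Jonas ∩ Freya ∩ Yara: 10:20-12:10, 13:05-14:30, 14:45-15:15, 15:20-16:45.
Jonas ∩ Freya ∩ Yara ∩ Noa: 10:50-12:10, 13:05-13:50, 15:20-16:40.
Those are the intersection windows.
The first common window of at least 60 minutes is 10:50-12:10, so the earliest start is 10:50.

10:50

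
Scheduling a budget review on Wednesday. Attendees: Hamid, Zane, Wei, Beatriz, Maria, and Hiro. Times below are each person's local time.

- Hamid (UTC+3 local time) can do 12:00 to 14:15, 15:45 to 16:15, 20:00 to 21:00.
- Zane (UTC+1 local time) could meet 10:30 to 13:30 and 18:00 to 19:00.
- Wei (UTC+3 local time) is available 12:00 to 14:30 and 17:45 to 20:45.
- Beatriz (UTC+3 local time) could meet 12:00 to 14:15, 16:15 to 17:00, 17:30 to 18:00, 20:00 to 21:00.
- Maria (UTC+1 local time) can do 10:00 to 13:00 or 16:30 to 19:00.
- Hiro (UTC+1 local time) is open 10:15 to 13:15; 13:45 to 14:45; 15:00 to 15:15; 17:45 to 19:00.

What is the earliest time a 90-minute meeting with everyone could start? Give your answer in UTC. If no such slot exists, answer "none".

09:30

Hamid in UTC: 09:00-11:15, 12:45-13:15, 17:00-18:00 (subtract 3h to convert from UTC+3).
Zane in UTC: 09:30-12:30, 17:00-18:00 (subtract 1h to convert from UTC+1).
Wei in UTC: 09:00-11:30, 14:45-17:45 (subtract 3h to convert from UTC+3).
Beatriz in UTC: 09:00-11:15, 13:15-14:00, 14:30-15:00, 17:00-18:00 (subtract 3h to convert from UTC+3).
Maria in UTC: 09:00-12:00, 15:30-18:00 (subtract 1h to convert from UTC+1).
Hiro in UTC: 09:15-12:15, 12:45-13:45, 14:00-14:15, 16:45-18:00 (subtract 1h to convert from UTC+1).
Hamid ∩ Zane: 09:30-11:15, 17:00-18:00.
Hamid ∩ Zane ∩ Wei: 09:30-11:15, 17:00-17:45.
Hamid ∩ Zane ∩ Wei ∩ Beatriz: 09:30-11:15, 17:00-17:45.
Hamid ∩ Zane ∩ Wei ∩ Beatriz ∩ Maria: 09:30-11:15, 17:00-17:45.
Hamid ∩ Zane ∩ Wei ∩ Beatriz ∩ Maria ∩ Hiro: 09:30-11:15, 17:00-17:45.
The first common window of at least 90 minutes is 09:30-11:15, so the earliest start is 09:30.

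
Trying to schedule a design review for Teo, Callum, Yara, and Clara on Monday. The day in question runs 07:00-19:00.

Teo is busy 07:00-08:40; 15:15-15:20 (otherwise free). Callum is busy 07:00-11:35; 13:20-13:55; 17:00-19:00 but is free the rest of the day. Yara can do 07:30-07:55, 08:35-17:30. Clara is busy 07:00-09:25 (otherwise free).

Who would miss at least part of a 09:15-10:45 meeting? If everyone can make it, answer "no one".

Callum, Clara

Teo free: 08:40-15:15, 15:20-19:00 (invert busy blocks within the working day).
Callum free: 11:35-13:20, 13:55-17:00 (invert busy blocks within the working day).
Yara free: 07:30-07:55, 08:35-17:30.
Clara free: 09:25-19:00 (invert busy blocks within the working day).
Teo: free for 09:15-10:45. Callum: not fully free for 09:15-10:45. Yara: free for 09:15-10:45. Clara: not fully free for 09:15-10:45.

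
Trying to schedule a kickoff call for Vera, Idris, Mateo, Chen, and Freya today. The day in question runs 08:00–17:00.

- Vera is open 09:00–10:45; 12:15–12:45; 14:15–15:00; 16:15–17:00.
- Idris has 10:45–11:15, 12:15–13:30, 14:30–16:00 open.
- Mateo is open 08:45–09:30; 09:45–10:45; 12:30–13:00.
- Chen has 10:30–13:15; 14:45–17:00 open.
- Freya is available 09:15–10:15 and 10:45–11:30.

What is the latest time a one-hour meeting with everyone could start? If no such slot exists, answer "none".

none

Vera ∩ Idris: 12:15-12:45, 14:30-15:00.
Vera ∩ Idris ∩ Mateo: 12:30-12:45.
Vera ∩ Idris ∩ Mateo ∩ Chen: 12:30-12:45.
Vera ∩ Idris ∩ Mateo ∩ Chen ∩ Freya: ∅.
There is no time when everyone is free.
No common window is at least 60 minutes long.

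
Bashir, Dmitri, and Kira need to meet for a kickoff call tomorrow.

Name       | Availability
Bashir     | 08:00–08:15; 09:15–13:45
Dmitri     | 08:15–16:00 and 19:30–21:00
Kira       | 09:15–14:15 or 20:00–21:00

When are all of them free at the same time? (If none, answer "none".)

Bashir ∩ Dmitri: 09:15-13:45.
Bashir ∩ Dmitri ∩ Kira: 09:15-13:45.
Those are the intersection windows.

09:15-13:45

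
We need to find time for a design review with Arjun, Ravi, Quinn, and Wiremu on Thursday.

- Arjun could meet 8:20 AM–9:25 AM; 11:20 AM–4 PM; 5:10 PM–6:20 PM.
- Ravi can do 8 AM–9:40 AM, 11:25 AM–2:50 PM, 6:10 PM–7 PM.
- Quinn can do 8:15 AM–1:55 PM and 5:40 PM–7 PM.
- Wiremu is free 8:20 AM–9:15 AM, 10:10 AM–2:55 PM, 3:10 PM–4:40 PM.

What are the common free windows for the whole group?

08:20-09:15, 11:25-13:55

Arjun ∩ Ravi: 08:20-09:25, 11:25-14:50, 18:10-18:20.
Arjun ∩ Ravi ∩ Quinn: 08:20-09:25, 11:25-13:55, 18:10-18:20.
Arjun ∩ Ravi ∩ Quinn ∩ Wiremu: 08:20-09:15, 11:25-13:55.
So the common availability across everyone is 08:20-09:15, 11:25-13:55.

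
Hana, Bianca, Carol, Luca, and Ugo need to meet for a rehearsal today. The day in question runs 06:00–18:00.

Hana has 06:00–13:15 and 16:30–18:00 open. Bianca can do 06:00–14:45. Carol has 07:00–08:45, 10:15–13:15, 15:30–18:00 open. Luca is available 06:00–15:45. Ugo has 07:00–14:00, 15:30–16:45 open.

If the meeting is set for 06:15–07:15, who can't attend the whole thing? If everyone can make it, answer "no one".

Hana: free for 06:15-07:15. Bianca: free for 06:15-07:15. Carol: not fully free for 06:15-07:15. Luca: free for 06:15-07:15. Ugo: not fully free for 06:15-07:15.

Carol, Ugo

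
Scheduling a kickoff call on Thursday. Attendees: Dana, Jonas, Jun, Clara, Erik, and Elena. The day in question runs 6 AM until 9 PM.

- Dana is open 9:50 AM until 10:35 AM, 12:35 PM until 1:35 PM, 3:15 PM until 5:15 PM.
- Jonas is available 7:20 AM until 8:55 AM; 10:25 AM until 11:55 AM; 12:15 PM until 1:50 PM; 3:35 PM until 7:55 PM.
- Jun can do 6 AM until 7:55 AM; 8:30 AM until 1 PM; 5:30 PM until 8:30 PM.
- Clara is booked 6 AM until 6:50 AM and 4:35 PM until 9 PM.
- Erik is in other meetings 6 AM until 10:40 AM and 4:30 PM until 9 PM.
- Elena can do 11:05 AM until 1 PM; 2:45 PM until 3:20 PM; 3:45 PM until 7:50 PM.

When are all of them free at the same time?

Dana free: 09:50-10:35, 12:35-13:35, 15:15-17:15.
Jonas free: 07:20-08:55, 10:25-11:55, 12:15-13:50, 15:35-19:55.
Jun free: 06:00-07:55, 08:30-13:00, 17:30-20:30.
Clara free: 06:50-16:35 (invert busy blocks within the working day).
Erik free: 10:40-16:30 (invert busy blocks within the working day).
Elena free: 11:05-13:00, 14:45-15:20, 15:45-19:50.
Dana ∩ Jonas: 10:25-10:35, 12:35-13:35, 15:35-17:15.
Dana ∩ Jonas ∩ Jun: 10:25-10:35, 12:35-13:00.
Dana ∩ Jonas ∩ Jun ∩ Clara: 10:25-10:35, 12:35-13:00.
Dana ∩ Jonas ∩ Jun ∩ Clara ∩ Erik: 12:35-13:00.
Dana ∩ Jonas ∩ Jun ∩ Clara ∩ Erik ∩ Elena: 12:35-13:00.

12:35-13:00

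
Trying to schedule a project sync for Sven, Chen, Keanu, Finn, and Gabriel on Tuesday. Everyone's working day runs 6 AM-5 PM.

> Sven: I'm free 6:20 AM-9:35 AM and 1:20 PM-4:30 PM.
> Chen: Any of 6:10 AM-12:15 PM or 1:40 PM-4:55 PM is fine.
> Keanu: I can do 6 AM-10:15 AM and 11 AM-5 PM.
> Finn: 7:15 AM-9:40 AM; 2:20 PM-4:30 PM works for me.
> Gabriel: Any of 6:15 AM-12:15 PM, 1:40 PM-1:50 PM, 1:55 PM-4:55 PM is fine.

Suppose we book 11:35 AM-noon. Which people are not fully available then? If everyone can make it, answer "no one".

Sven: not fully free for 11:35-12:00. Chen: free for 11:35-12:00. Keanu: free for 11:35-12:00. Finn: not fully free for 11:35-12:00. Gabriel: free for 11:35-12:00.

Finn, Sven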